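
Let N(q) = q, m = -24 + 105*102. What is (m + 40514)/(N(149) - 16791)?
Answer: -25600/8321 ≈ -3.0766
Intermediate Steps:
m = 10686 (m = -24 + 10710 = 10686)
(m + 40514)/(N(149) - 16791) = (10686 + 40514)/(149 - 16791) = 51200/(-16642) = 51200*(-1/16642) = -25600/8321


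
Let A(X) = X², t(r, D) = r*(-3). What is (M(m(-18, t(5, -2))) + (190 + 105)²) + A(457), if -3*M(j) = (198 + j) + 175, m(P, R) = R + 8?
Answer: 295752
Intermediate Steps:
t(r, D) = -3*r
m(P, R) = 8 + R
M(j) = -373/3 - j/3 (M(j) = -((198 + j) + 175)/3 = -(373 + j)/3 = -373/3 - j/3)
(M(m(-18, t(5, -2))) + (190 + 105)²) + A(457) = ((-373/3 - (8 - 3*5)/3) + (190 + 105)²) + 457² = ((-373/3 - (8 - 15)/3) + 295²) + 208849 = ((-373/3 - ⅓*(-7)) + 87025) + 208849 = ((-373/3 + 7/3) + 87025) + 208849 = (-122 + 87025) + 208849 = 86903 + 208849 = 295752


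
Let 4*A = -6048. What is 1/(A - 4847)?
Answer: -1/6359 ≈ -0.00015726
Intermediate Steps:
A = -1512 (A = (1/4)*(-6048) = -1512)
1/(A - 4847) = 1/(-1512 - 4847) = 1/(-6359) = -1/6359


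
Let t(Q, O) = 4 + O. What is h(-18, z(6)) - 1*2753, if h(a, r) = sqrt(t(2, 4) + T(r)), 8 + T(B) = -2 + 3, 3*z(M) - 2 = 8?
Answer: -2752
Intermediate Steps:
z(M) = 10/3 (z(M) = 2/3 + (1/3)*8 = 2/3 + 8/3 = 10/3)
T(B) = -7 (T(B) = -8 + (-2 + 3) = -8 + 1 = -7)
h(a, r) = 1 (h(a, r) = sqrt((4 + 4) - 7) = sqrt(8 - 7) = sqrt(1) = 1)
h(-18, z(6)) - 1*2753 = 1 - 1*2753 = 1 - 2753 = -2752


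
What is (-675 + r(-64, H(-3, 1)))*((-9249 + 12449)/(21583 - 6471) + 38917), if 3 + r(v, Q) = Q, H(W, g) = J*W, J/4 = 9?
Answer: -57782485818/1889 ≈ -3.0589e+7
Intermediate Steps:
J = 36 (J = 4*9 = 36)
H(W, g) = 36*W
r(v, Q) = -3 + Q
(-675 + r(-64, H(-3, 1)))*((-9249 + 12449)/(21583 - 6471) + 38917) = (-675 + (-3 + 36*(-3)))*((-9249 + 12449)/(21583 - 6471) + 38917) = (-675 + (-3 - 108))*(3200/15112 + 38917) = (-675 - 111)*(3200*(1/15112) + 38917) = -786*(400/1889 + 38917) = -786*73514613/1889 = -57782485818/1889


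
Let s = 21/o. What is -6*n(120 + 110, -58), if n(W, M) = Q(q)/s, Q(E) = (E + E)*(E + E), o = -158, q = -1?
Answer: 1264/7 ≈ 180.57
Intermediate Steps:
Q(E) = 4*E**2 (Q(E) = (2*E)*(2*E) = 4*E**2)
s = -21/158 (s = 21/(-158) = 21*(-1/158) = -21/158 ≈ -0.13291)
n(W, M) = -632/21 (n(W, M) = (4*(-1)**2)/(-21/158) = (4*1)*(-158/21) = 4*(-158/21) = -632/21)
-6*n(120 + 110, -58) = -6*(-632/21) = 1264/7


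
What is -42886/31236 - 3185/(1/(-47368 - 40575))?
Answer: 4374577648747/15618 ≈ 2.8010e+8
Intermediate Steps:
-42886/31236 - 3185/(1/(-47368 - 40575)) = -42886*1/31236 - 3185/(1/(-87943)) = -21443/15618 - 3185/(-1/87943) = -21443/15618 - 3185*(-87943) = -21443/15618 + 280098455 = 4374577648747/15618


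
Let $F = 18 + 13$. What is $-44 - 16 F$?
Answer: $-540$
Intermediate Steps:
$F = 31$
$-44 - 16 F = -44 - 496 = -540$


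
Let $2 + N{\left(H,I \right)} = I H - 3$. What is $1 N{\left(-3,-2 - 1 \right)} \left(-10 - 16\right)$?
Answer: $-104$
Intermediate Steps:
$N{\left(H,I \right)} = -5 + H I$ ($N{\left(H,I \right)} = -2 + \left(I H - 3\right) = -2 + \left(H I - 3\right) = -2 + \left(-3 + H I\right) = -5 + H I$)
$1 N{\left(-3,-2 - 1 \right)} \left(-10 - 16\right) = 1 \left(-5 - 3 \left(-2 - 1\right)\right) \left(-10 - 16\right) = 1 \left(-5 - -9\right) \left(-10 - 16\right) = 1 \left(-5 + 9\right) \left(-26\right) = 1 \cdot 4 \left(-26\right) = 4 \left(-26\right) = -104$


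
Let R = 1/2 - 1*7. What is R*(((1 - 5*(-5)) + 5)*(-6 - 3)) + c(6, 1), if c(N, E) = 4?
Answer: 3635/2 ≈ 1817.5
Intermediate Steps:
R = -13/2 (R = ½ - 7 = -13/2 ≈ -6.5000)
R*(((1 - 5*(-5)) + 5)*(-6 - 3)) + c(6, 1) = -13*((1 - 5*(-5)) + 5)*(-6 - 3)/2 + 4 = -13*((1 + 25) + 5)*(-9)/2 + 4 = -13*(26 + 5)*(-9)/2 + 4 = -403*(-9)/2 + 4 = -13/2*(-279) + 4 = 3627/2 + 4 = 3635/2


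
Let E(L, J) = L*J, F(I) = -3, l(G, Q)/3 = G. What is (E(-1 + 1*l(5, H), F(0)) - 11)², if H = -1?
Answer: 2809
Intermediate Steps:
l(G, Q) = 3*G
E(L, J) = J*L
(E(-1 + 1*l(5, H), F(0)) - 11)² = (-3*(-1 + 1*(3*5)) - 11)² = (-3*(-1 + 1*15) - 11)² = (-3*(-1 + 15) - 11)² = (-3*14 - 11)² = (-42 - 11)² = (-53)² = 2809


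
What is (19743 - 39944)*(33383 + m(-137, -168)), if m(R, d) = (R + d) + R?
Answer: -665441141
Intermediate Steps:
m(R, d) = d + 2*R
(19743 - 39944)*(33383 + m(-137, -168)) = (19743 - 39944)*(33383 + (-168 + 2*(-137))) = -20201*(33383 + (-168 - 274)) = -20201*(33383 - 442) = -20201*32941 = -665441141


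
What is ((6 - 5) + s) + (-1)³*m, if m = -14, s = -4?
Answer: 11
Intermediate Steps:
((6 - 5) + s) + (-1)³*m = ((6 - 5) - 4) + (-1)³*(-14) = (1 - 4) - 1*(-14) = -3 + 14 = 11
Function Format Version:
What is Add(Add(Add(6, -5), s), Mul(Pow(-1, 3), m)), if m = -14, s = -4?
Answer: 11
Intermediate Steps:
Add(Add(Add(6, -5), s), Mul(Pow(-1, 3), m)) = Add(Add(Add(6, -5), -4), Mul(Pow(-1, 3), -14)) = Add(Add(1, -4), Mul(-1, -14)) = Add(-3, 14) = 11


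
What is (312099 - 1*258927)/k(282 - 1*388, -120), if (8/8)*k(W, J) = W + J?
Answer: -26586/113 ≈ -235.27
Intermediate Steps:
k(W, J) = J + W (k(W, J) = W + J = J + W)
(312099 - 1*258927)/k(282 - 1*388, -120) = (312099 - 1*258927)/(-120 + (282 - 1*388)) = (312099 - 258927)/(-120 + (282 - 388)) = 53172/(-120 - 106) = 53172/(-226) = 53172*(-1/226) = -26586/113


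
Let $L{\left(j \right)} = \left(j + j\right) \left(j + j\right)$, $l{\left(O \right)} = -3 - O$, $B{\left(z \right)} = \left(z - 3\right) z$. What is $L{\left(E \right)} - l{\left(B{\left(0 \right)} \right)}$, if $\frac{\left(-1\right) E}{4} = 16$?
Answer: $16387$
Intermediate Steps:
$E = -64$ ($E = \left(-4\right) 16 = -64$)
$B{\left(z \right)} = z \left(-3 + z\right)$ ($B{\left(z \right)} = \left(-3 + z\right) z = z \left(-3 + z\right)$)
$L{\left(j \right)} = 4 j^{2}$ ($L{\left(j \right)} = 2 j 2 j = 4 j^{2}$)
$L{\left(E \right)} - l{\left(B{\left(0 \right)} \right)} = 4 \left(-64\right)^{2} - \left(-3 - 0 \left(-3 + 0\right)\right) = 4 \cdot 4096 - \left(-3 - 0 \left(-3\right)\right) = 16384 - \left(-3 - 0\right) = 16384 - \left(-3 + 0\right) = 16384 - -3 = 16384 + 3 = 16387$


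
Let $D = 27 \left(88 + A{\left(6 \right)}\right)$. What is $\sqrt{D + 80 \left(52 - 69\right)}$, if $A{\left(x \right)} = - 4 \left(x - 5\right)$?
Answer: $2 \sqrt{227} \approx 30.133$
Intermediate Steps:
$A{\left(x \right)} = 20 - 4 x$ ($A{\left(x \right)} = - 4 \left(-5 + x\right) = 20 - 4 x$)
$D = 2268$ ($D = 27 \left(88 + \left(20 - 24\right)\right) = 27 \left(88 - 4\right) = 27 \cdot 84 = 2268$)
$\sqrt{D + 80 \left(52 - 69\right)} = \sqrt{2268 + 80 \left(52 - 69\right)} = \sqrt{2268 + 80 \left(-17\right)} = \sqrt{2268 - 1360} = \sqrt{908} = 2 \sqrt{227}$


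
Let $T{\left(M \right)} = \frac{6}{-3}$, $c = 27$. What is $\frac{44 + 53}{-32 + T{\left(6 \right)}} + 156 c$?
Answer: $\frac{143111}{34} \approx 4209.1$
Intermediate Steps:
$T{\left(M \right)} = -2$ ($T{\left(M \right)} = 6 \left(- \frac{1}{3}\right) = -2$)
$\frac{44 + 53}{-32 + T{\left(6 \right)}} + 156 c = \frac{44 + 53}{-32 - 2} + 156 \cdot 27 = \frac{97}{-34} + 4212 = 97 \left(- \frac{1}{34}\right) + 4212 = - \frac{97}{34} + 4212 = \frac{143111}{34}$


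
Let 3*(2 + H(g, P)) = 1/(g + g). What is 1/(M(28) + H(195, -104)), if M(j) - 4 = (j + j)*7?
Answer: 1170/460981 ≈ 0.0025381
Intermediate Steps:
M(j) = 4 + 14*j (M(j) = 4 + (j + j)*7 = 4 + (2*j)*7 = 4 + 14*j)
H(g, P) = -2 + 1/(6*g) (H(g, P) = -2 + 1/(3*(g + g)) = -2 + 1/(3*((2*g))) = -2 + (1/(2*g))/3 = -2 + 1/(6*g))
1/(M(28) + H(195, -104)) = 1/((4 + 14*28) + (-2 + (⅙)/195)) = 1/((4 + 392) + (-2 + (⅙)*(1/195))) = 1/(396 + (-2 + 1/1170)) = 1/(396 - 2339/1170) = 1/(460981/1170) = 1170/460981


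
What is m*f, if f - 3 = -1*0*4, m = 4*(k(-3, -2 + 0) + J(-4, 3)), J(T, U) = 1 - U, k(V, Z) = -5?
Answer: -84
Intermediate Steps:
m = -28 (m = 4*(-5 + (1 - 1*3)) = 4*(-5 + (1 - 3)) = 4*(-5 - 2) = 4*(-7) = -28)
f = 3 (f = 3 - 1*0*4 = 3 + 0*4 = 3 + 0 = 3)
m*f = -28*3 = -84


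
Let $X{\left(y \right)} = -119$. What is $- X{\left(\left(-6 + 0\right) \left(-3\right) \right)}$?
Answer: $119$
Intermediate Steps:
$- X{\left(\left(-6 + 0\right) \left(-3\right) \right)} = \left(-1\right) \left(-119\right) = 119$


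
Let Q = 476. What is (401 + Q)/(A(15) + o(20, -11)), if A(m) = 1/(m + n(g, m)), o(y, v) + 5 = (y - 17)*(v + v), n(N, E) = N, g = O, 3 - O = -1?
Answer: -16663/1348 ≈ -12.361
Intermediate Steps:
O = 4 (O = 3 - 1*(-1) = 3 + 1 = 4)
g = 4
o(y, v) = -5 + 2*v*(-17 + y) (o(y, v) = -5 + (y - 17)*(v + v) = -5 + (-17 + y)*(2*v) = -5 + 2*v*(-17 + y))
A(m) = 1/(4 + m) (A(m) = 1/(m + 4) = 1/(4 + m))
(401 + Q)/(A(15) + o(20, -11)) = (401 + 476)/(1/(4 + 15) + (-5 - 34*(-11) + 2*(-11)*20)) = 877/(1/19 + (-5 + 374 - 440)) = 877/(1/19 - 71) = 877/(-1348/19) = 877*(-19/1348) = -16663/1348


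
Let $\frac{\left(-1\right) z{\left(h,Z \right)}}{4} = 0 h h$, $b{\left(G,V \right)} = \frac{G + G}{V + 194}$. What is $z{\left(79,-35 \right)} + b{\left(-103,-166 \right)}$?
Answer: $- \frac{103}{14} \approx -7.3571$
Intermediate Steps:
$b{\left(G,V \right)} = \frac{2 G}{194 + V}$
$z{\left(h,Z \right)} = 0$ ($z{\left(h,Z \right)} = - 4 \cdot 0 h h = - 4 \cdot 0 h = \left(-4\right) 0 = 0$)
$z{\left(79,-35 \right)} + b{\left(-103,-166 \right)} = 0 + 2 \left(-103\right) \frac{1}{194 - 166} = 0 + 2 \left(-103\right) \frac{1}{28} = 0 - \frac{103}{14} = - \frac{103}{14}$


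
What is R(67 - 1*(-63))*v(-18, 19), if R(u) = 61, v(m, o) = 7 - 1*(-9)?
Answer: 976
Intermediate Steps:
v(m, o) = 16 (v(m, o) = 7 + 9 = 16)
R(67 - 1*(-63))*v(-18, 19) = 61*16 = 976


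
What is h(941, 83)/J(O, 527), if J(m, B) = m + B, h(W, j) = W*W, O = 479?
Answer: 885481/1006 ≈ 880.20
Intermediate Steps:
h(W, j) = W²
J(m, B) = B + m
h(941, 83)/J(O, 527) = 941²/(527 + 479) = 885481/1006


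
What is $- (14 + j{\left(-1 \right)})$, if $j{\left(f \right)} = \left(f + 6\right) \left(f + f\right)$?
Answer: $-4$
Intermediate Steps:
$j{\left(f \right)} = 2 f \left(6 + f\right)$ ($j{\left(f \right)} = \left(6 + f\right) 2 f = 2 f \left(6 + f\right)$)
$- (14 + j{\left(-1 \right)}) = - (14 + 2 \left(-1\right) \left(6 - 1\right)) = - (14 + 2 \left(-1\right) 5) = - (14 - 10) = \left(-1\right) 4 = -4$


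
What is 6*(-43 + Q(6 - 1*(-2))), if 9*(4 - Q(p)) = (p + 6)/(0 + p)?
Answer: -1411/6 ≈ -235.17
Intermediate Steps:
Q(p) = 4 - (6 + p)/(9*p) (Q(p) = 4 - (p + 6)/(9*(0 + p)) = 4 - (6 + p)/(9*p))
6*(-43 + Q(6 - 1*(-2))) = 6*(-43 + (-6 + 35*(6 - 1*(-2)))/(9*(6 - 1*(-2)))) = 6*(-43 + (-6 + 35*(6 + 2))/(9*(6 + 2))) = 6*(-43 + (1/9)*(-6 + 35*8)/8) = 6*(-43 + (1/9)*(1/8)*(-6 + 280)) = 6*(-43 + (1/9)*(1/8)*274) = 6*(-43 + 137/36) = 6*(-1411/36) = -1411/6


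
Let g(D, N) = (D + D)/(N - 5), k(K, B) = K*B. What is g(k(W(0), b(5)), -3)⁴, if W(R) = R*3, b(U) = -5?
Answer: 0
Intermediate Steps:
W(R) = 3*R
k(K, B) = B*K
g(D, N) = 2*D/(-5 + N) (g(D, N) = (2*D)/(-5 + N) = 2*D/(-5 + N))
g(k(W(0), b(5)), -3)⁴ = (2*(-15*0)/(-5 - 3))⁴ = (2*(-5*0)/(-8))⁴ = (2*0*(-⅛))⁴ = 0⁴ = 0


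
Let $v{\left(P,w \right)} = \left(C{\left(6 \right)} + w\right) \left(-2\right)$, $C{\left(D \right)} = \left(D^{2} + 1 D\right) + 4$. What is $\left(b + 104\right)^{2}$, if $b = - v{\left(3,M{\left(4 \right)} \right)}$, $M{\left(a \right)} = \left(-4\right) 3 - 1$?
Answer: $28900$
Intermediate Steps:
$M{\left(a \right)} = -13$ ($M{\left(a \right)} = -12 - 1 = -13$)
$C{\left(D \right)} = 4 + D + D^{2}$ ($C{\left(D \right)} = \left(D^{2} + D\right) + 4 = \left(D + D^{2}\right) + 4 = 4 + D + D^{2}$)
$v{\left(P,w \right)} = -92 - 2 w$ ($v{\left(P,w \right)} = \left(\left(4 + 6 + 6^{2}\right) + w\right) \left(-2\right) = \left(\left(4 + 6 + 36\right) + w\right) \left(-2\right) = \left(46 + w\right) \left(-2\right) = -92 - 2 w$)
$b = 66$ ($b = - (-92 - -26) = - (-92 + 26) = \left(-1\right) \left(-66\right) = 66$)
$\left(b + 104\right)^{2} = \left(66 + 104\right)^{2} = 170^{2} = 28900$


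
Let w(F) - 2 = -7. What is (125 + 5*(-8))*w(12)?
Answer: -425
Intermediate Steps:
w(F) = -5 (w(F) = 2 - 7 = -5)
(125 + 5*(-8))*w(12) = (125 + 5*(-8))*(-5) = (125 - 40)*(-5) = 85*(-5) = -425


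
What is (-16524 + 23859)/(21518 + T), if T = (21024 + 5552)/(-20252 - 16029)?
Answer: 266121135/780667982 ≈ 0.34089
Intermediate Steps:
T = -26576/36281 (T = 26576/(-36281) = 26576*(-1/36281) = -26576/36281 ≈ -0.73250)
(-16524 + 23859)/(21518 + T) = (-16524 + 23859)/(21518 - 26576/36281) = 7335/(780667982/36281) = 7335*(36281/780667982) = 266121135/780667982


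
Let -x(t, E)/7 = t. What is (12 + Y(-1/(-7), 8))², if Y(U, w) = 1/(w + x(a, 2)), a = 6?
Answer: 165649/1156 ≈ 143.29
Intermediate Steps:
x(t, E) = -7*t
Y(U, w) = 1/(-42 + w) (Y(U, w) = 1/(w - 7*6) = 1/(w - 42) = 1/(-42 + w))
(12 + Y(-1/(-7), 8))² = (12 + 1/(-42 + 8))² = (12 + 1/(-34))² = (12 - 1/34)² = (407/34)² = 165649/1156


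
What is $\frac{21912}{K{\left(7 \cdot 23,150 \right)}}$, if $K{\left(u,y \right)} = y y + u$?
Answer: $\frac{21912}{22661} \approx 0.96695$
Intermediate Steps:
$K{\left(u,y \right)} = u + y^{2}$ ($K{\left(u,y \right)} = y^{2} + u = u + y^{2}$)
$\frac{21912}{K{\left(7 \cdot 23,150 \right)}} = \frac{21912}{7 \cdot 23 + 150^{2}} = \frac{21912}{161 + 22500} = \frac{21912}{22661}$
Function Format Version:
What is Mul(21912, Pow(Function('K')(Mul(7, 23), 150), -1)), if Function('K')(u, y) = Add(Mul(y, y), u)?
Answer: Rational(21912, 22661) ≈ 0.96695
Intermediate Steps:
Function('K')(u, y) = Add(u, Pow(y, 2)) (Function('K')(u, y) = Add(Pow(y, 2), u) = Add(u, Pow(y, 2)))
Mul(21912, Pow(Function('K')(Mul(7, 23), 150), -1)) = Mul(21912, Pow(Add(Mul(7, 23), Pow(150, 2)), -1)) = Mul(21912, Pow(Add(161, 22500), -1)) = Mul(21912, Pow(22661, -1)) = Mul(21912, Rational(1, 22661)) = Rational(21912, 22661)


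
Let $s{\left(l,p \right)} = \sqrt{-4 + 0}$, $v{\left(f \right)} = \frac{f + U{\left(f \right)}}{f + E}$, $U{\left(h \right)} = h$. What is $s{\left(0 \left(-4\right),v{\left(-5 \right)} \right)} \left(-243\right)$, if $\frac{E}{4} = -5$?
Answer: $- 486 i \approx - 486.0 i$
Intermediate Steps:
$E = -20$ ($E = 4 \left(-5\right) = -20$)
$v{\left(f \right)} = \frac{2 f}{-20 + f}$ ($v{\left(f \right)} = \frac{f + f}{f - 20} = \frac{2 f}{-20 + f}$)
$s{\left(l,p \right)} = 2 i$ ($s{\left(l,p \right)} = \sqrt{-4} = 2 i$)
$s{\left(0 \left(-4\right),v{\left(-5 \right)} \right)} \left(-243\right) = 2 i \left(-243\right) = - 486 i$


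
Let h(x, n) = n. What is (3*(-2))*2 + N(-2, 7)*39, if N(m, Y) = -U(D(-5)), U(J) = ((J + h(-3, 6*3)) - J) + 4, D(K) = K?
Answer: -870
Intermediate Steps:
U(J) = 22 (U(J) = ((J + 6*3) - J) + 4 = ((J + 18) - J) + 4 = ((18 + J) - J) + 4 = 18 + 4 = 22)
N(m, Y) = -22 (N(m, Y) = -1*22 = -22)
(3*(-2))*2 + N(-2, 7)*39 = (3*(-2))*2 - 22*39 = -6*2 - 858 = -12 - 858 = -870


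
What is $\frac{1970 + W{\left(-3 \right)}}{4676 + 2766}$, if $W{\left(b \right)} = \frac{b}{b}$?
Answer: $\frac{1971}{7442} \approx 0.26485$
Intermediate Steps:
$W{\left(b \right)} = 1$
$\frac{1970 + W{\left(-3 \right)}}{4676 + 2766} = \frac{1970 + 1}{4676 + 2766} = \frac{1971}{7442}$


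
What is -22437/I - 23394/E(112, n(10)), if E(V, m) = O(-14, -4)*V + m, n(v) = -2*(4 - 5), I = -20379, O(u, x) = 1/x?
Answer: 79554948/88309 ≈ 900.87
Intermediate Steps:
O(u, x) = 1/x
n(v) = 2 (n(v) = -2*(-1) = 2)
E(V, m) = m - V/4 (E(V, m) = V/(-4) + m = -V/4 + m = m - V/4)
-22437/I - 23394/E(112, n(10)) = -22437/(-20379) - 23394/(2 - ¼*112) = -22437*(-1/20379) - 23394/(2 - 28) = 7479/6793 - 23394/(-26) = 7479/6793 - 23394*(-1/26) = 7479/6793 + 11697/13 = 79554948/88309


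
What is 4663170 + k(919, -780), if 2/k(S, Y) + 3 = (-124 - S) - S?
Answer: 9163129048/1965 ≈ 4.6632e+6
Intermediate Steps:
k(S, Y) = 2/(-127 - 2*S) (k(S, Y) = 2/(-3 + ((-124 - S) - S)) = 2/(-3 + (-124 - 2*S)) = 2/(-127 - 2*S))
4663170 + k(919, -780) = 4663170 - 2/(127 + 2*919) = 4663170 - 2/(127 + 1838) = 4663170 - 2/1965 = 9163129048/1965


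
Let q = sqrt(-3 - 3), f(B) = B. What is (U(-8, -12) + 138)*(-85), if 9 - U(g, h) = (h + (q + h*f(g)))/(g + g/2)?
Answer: -13090 - 85*I*sqrt(6)/12 ≈ -13090.0 - 17.351*I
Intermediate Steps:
q = I*sqrt(6) (q = sqrt(-6) = I*sqrt(6) ≈ 2.4495*I)
U(g, h) = 9 - 2*(h + I*sqrt(6) + g*h)/(3*g) (U(g, h) = 9 - (h + (I*sqrt(6) + h*g))/(g + g/2) = 9 - (h + (I*sqrt(6) + g*h))/(g + g*(1/2)) = 9 - (h + I*sqrt(6) + g*h)/(g + g/2) = 9 - (h + I*sqrt(6) + g*h)/(3*g/2) = 9 - (h + I*sqrt(6) + g*h)*2/(3*g) = 9 - 2*(h + I*sqrt(6) + g*h)/(3*g))
(U(-8, -12) + 138)*(-85) = ((1/3)*(-2*(-12) + 27*(-8) - 2*I*sqrt(6) - 2*(-8)*(-12))/(-8) + 138)*(-85) = ((1/3)*(-1/8)*(24 - 216 - 2*I*sqrt(6) - 192) + 138)*(-85) = ((1/3)*(-1/8)*(-384 - 2*I*sqrt(6)) + 138)*(-85) = ((16 + I*sqrt(6)/12) + 138)*(-85) = (154 + I*sqrt(6)/12)*(-85) = -13090 - 85*I*sqrt(6)/12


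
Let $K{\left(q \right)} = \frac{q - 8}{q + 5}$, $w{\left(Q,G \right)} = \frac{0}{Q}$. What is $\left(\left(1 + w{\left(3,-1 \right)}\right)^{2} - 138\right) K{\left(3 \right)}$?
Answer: $\frac{685}{8} \approx 85.625$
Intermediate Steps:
$w{\left(Q,G \right)} = 0$
$K{\left(q \right)} = \frac{-8 + q}{5 + q}$
$\left(\left(1 + w{\left(3,-1 \right)}\right)^{2} - 138\right) K{\left(3 \right)} = \left(\left(1 + 0\right)^{2} - 138\right) \frac{-8 + 3}{5 + 3} = \left(1^{2} - 138\right) \frac{1}{8} \left(-5\right) = \left(1 - 138\right) \frac{1}{8} \left(-5\right) = \left(-137\right) \left(- \frac{5}{8}\right) = \frac{685}{8}$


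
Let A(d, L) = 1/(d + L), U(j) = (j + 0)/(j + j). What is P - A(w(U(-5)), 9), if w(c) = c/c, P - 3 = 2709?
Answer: 27119/10 ≈ 2711.9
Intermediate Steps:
U(j) = ½ (U(j) = j/((2*j)) = j*(1/(2*j)) = ½)
P = 2712 (P = 3 + 2709 = 2712)
w(c) = 1
A(d, L) = 1/(L + d)
P - A(w(U(-5)), 9) = 2712 - 1/(9 + 1) = 2712 - 1/10 = 2712 - 1*⅒ = 2712 - ⅒ = 27119/10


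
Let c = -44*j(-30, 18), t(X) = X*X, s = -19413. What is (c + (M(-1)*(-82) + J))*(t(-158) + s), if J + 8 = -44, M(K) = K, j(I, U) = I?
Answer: 7493850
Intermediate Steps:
t(X) = X²
J = -52 (J = -8 - 44 = -52)
c = 1320 (c = -44*(-30) = 1320)
(c + (M(-1)*(-82) + J))*(t(-158) + s) = (1320 + (-1*(-82) - 52))*((-158)² - 19413) = (1320 + (82 - 52))*(24964 - 19413) = (1320 + 30)*5551 = 1350*5551 = 7493850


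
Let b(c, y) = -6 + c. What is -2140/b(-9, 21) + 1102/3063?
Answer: 146030/1021 ≈ 143.03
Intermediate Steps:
-2140/b(-9, 21) + 1102/3063 = -2140/(-6 - 9) + 1102/3063 = -2140/(-15) + 1102*(1/3063) = -2140*(-1/15) + 1102/3063 = 428/3 + 1102/3063 = 146030/1021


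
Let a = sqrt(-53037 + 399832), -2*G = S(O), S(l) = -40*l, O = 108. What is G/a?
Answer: 432*sqrt(346795)/69359 ≈ 3.6679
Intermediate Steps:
G = 2160 (G = -(-20)*108 = -1/2*(-4320) = 2160)
a = sqrt(346795) ≈ 588.89
G/a = 2160/(sqrt(346795)) = 2160*(sqrt(346795)/346795) = 432*sqrt(346795)/69359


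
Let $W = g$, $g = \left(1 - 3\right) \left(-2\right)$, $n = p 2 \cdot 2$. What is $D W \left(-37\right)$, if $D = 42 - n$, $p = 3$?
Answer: $-4440$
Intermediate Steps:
$n = 12$ ($n = 3 \cdot 2 \cdot 2 = 6 \cdot 2 = 12$)
$g = 4$ ($g = \left(-2\right) \left(-2\right) = 4$)
$D = 30$ ($D = 42 - 12 = 30$)
$W = 4$
$D W \left(-37\right) = 30 \cdot 4 \left(-37\right) = 120 \left(-37\right) = -4440$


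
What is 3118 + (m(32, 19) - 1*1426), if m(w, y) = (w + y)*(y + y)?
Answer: 3630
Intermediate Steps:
m(w, y) = 2*y*(w + y) (m(w, y) = (w + y)*(2*y) = 2*y*(w + y))
3118 + (m(32, 19) - 1*1426) = 3118 + (2*19*(32 + 19) - 1*1426) = 3118 + (2*19*51 - 1426) = 3118 + (1938 - 1426) = 3118 + 512 = 3630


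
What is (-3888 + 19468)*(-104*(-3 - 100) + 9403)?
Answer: 313391700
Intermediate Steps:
(-3888 + 19468)*(-104*(-3 - 100) + 9403) = 15580*(-104*(-103) + 9403) = 15580*(10712 + 9403) = 15580*20115 = 313391700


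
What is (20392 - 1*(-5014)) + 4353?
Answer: 29759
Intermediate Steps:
(20392 - 1*(-5014)) + 4353 = (20392 + 5014) + 4353 = 25406 + 4353 = 29759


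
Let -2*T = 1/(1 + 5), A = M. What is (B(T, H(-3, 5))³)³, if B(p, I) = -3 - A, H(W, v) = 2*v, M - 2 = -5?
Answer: 0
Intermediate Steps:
M = -3 (M = 2 - 5 = -3)
A = -3
T = -1/12 (T = -1/(2*(1 + 5)) = -½/6 = -½*⅙ = -1/12 ≈ -0.083333)
B(p, I) = 0 (B(p, I) = -3 - 1*(-3) = -3 + 3 = 0)
(B(T, H(-3, 5))³)³ = (0³)³ = 0³ = 0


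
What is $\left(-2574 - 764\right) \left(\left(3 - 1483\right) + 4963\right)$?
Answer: $-11626254$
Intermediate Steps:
$\left(-2574 - 764\right) \left(\left(3 - 1483\right) + 4963\right) = - 3338 \left(-1480 + 4963\right) = \left(-3338\right) 3483 = -11626254$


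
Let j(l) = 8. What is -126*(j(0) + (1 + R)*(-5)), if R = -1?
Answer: -1008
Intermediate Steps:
-126*(j(0) + (1 + R)*(-5)) = -126*(8 + (1 - 1)*(-5)) = -126*(8 + 0*(-5)) = -126*(8 + 0) = -126*8 = -1008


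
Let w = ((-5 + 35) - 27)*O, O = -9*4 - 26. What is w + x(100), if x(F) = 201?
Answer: 15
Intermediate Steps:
O = -62 (O = -36 - 26 = -62)
w = -186 (w = ((-5 + 35) - 27)*(-62) = (30 - 27)*(-62) = 3*(-62) = -186)
w + x(100) = -186 + 201 = 15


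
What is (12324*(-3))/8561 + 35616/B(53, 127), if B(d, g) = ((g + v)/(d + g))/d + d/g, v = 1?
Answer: 92350459427652/1116945109 ≈ 82681.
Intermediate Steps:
B(d, g) = d/g + (1 + g)/(d*(d + g)) (B(d, g) = ((g + 1)/(d + g))/d + d/g = ((1 + g)/(d + g))/d + d/g = (1 + g)/(d*(d + g)) + d/g = d/g + (1 + g)/(d*(d + g)))
(12324*(-3))/8561 + 35616/B(53, 127) = (12324*(-3))/8561 + 35616/(((127 + 53**3 + 127**2 + 127*53**2)/(53*127*(53 + 127)))) = -36972*1/8561 + 35616/(((1/53)*(1/127)*(127 + 148877 + 16129 + 127*2809)/180)) = -36972/8561 + 35616/(((1/53)*(1/127)*(1/180)*(127 + 148877 + 16129 + 356743))) = -36972/8561 + 35616/(((1/53)*(1/127)*(1/180)*521876)) = -36972/8561 + 35616/(130469/302895) = -36972/8561 + 35616*(302895/130469) = -36972/8561 + 10787908320/130469 = 92350459427652/1116945109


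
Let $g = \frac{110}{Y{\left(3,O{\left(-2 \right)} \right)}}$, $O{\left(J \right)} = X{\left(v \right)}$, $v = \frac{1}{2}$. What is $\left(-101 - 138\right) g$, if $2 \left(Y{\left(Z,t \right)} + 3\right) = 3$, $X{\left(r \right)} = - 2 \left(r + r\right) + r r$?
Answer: $\frac{52580}{3} \approx 17527.0$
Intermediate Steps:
$v = \frac{1}{2} \approx 0.5$
$X{\left(r \right)} = r^{2} - 4 r$ ($X{\left(r \right)} = - 2 \cdot 2 r + r^{2} = - 4 r + r^{2} = r^{2} - 4 r$)
$O{\left(J \right)} = - \frac{7}{4}$ ($O{\left(J \right)} = \frac{-4 + \frac{1}{2}}{2} = \frac{1}{2} \left(- \frac{7}{2}\right) = - \frac{7}{4}$)
$Y{\left(Z,t \right)} = - \frac{3}{2}$ ($Y{\left(Z,t \right)} = -3 + \frac{1}{2} \cdot 3 = -3 + \frac{3}{2} = - \frac{3}{2}$)
$g = - \frac{220}{3}$ ($g = \frac{110}{- \frac{3}{2}} = 110 \left(- \frac{2}{3}\right) = - \frac{220}{3} \approx -73.333$)
$\left(-101 - 138\right) g = \left(-101 - 138\right) \left(- \frac{220}{3}\right) = \left(-239\right) \left(- \frac{220}{3}\right) = \frac{52580}{3}$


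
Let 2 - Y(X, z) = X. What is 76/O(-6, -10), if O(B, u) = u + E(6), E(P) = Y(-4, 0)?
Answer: -19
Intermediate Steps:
Y(X, z) = 2 - X
E(P) = 6 (E(P) = 2 - 1*(-4) = 2 + 4 = 6)
O(B, u) = 6 + u (O(B, u) = u + 6 = 6 + u)
76/O(-6, -10) = 76/(6 - 10) = 76/(-4) = 76*(-1/4) = -19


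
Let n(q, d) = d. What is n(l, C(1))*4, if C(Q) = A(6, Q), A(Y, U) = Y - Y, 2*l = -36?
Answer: 0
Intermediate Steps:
l = -18 (l = (½)*(-36) = -18)
A(Y, U) = 0
C(Q) = 0
n(l, C(1))*4 = 0*4 = 0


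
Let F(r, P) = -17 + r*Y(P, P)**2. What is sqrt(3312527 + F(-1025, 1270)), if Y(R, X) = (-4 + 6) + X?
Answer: I*sqrt(1655121090) ≈ 40683.0*I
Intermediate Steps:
Y(R, X) = 2 + X
F(r, P) = -17 + r*(2 + P)**2
sqrt(3312527 + F(-1025, 1270)) = sqrt(3312527 + (-17 - 1025*(2 + 1270)**2)) = sqrt(3312527 + (-17 - 1025*1272**2)) = sqrt(3312527 + (-17 - 1025*1617984)) = sqrt(3312527 + (-17 - 1658433600)) = sqrt(3312527 - 1658433617) = sqrt(-1655121090) = I*sqrt(1655121090)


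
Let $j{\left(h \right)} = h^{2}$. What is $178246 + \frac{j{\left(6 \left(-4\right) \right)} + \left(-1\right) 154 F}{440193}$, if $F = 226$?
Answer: $\frac{78462607250}{440193} \approx 1.7825 \cdot 10^{5}$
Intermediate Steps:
$178246 + \frac{j{\left(6 \left(-4\right) \right)} + \left(-1\right) 154 F}{440193} = 178246 + \frac{\left(6 \left(-4\right)\right)^{2} + \left(-1\right) 154 \cdot 226}{440193} = 178246 + \left(\left(-24\right)^{2} - 34804\right) \frac{1}{440193} = 178246 + \left(576 - 34804\right) \frac{1}{440193} = 178246 - \frac{34228}{440193} = \frac{78462607250}{440193}$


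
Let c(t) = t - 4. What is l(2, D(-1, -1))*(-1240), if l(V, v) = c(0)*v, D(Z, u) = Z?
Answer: -4960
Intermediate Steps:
c(t) = -4 + t
l(V, v) = -4*v (l(V, v) = (-4 + 0)*v = -4*v)
l(2, D(-1, -1))*(-1240) = -4*(-1)*(-1240) = 4*(-1240) = -4960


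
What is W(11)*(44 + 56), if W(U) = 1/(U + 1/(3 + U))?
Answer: 280/31 ≈ 9.0323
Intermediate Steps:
W(11)*(44 + 56) = ((3 + 11)/(1 + 11² + 3*11))*(44 + 56) = (14/(1 + 121 + 33))*100 = (14/155)*100 = 280/31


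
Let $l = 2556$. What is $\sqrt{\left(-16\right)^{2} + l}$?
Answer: $2 \sqrt{703} \approx 53.028$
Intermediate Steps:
$\sqrt{\left(-16\right)^{2} + l} = \sqrt{\left(-16\right)^{2} + 2556} = \sqrt{256 + 2556} = \sqrt{2812} = 2 \sqrt{703}$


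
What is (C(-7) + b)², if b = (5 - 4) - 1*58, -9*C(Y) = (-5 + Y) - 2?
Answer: 249001/81 ≈ 3074.1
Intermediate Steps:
C(Y) = 7/9 - Y/9 (C(Y) = -((-5 + Y) - 2)/9 = -(-7 + Y)/9 = 7/9 - Y/9)
b = -57 (b = 1 - 58 = -57)
(C(-7) + b)² = ((7/9 - ⅑*(-7)) - 57)² = ((7/9 + 7/9) - 57)² = (14/9 - 57)² = (-499/9)² = 249001/81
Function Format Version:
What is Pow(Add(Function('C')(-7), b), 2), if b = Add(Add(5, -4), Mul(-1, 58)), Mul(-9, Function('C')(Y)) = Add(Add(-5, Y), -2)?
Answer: Rational(249001, 81) ≈ 3074.1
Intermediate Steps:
Function('C')(Y) = Add(Rational(7, 9), Mul(Rational(-1, 9), Y)) (Function('C')(Y) = Mul(Rational(-1, 9), Add(Add(-5, Y), -2)) = Mul(Rational(-1, 9), Add(-7, Y)) = Add(Rational(7, 9), Mul(Rational(-1, 9), Y)))
b = -57 (b = Add(1, -58) = -57)
Pow(Add(Function('C')(-7), b), 2) = Pow(Add(Add(Rational(7, 9), Mul(Rational(-1, 9), -7)), -57), 2) = Pow(Add(Add(Rational(7, 9), Rational(7, 9)), -57), 2) = Pow(Add(Rational(14, 9), -57), 2) = Pow(Rational(-499, 9), 2) = Rational(249001, 81)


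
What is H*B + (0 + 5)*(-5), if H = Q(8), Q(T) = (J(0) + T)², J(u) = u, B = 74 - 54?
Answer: 1255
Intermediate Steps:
B = 20
Q(T) = T² (Q(T) = (0 + T)² = T²)
H = 64 (H = 8² = 64)
H*B + (0 + 5)*(-5) = 64*20 + (0 + 5)*(-5) = 1280 + 5*(-5) = 1280 - 25 = 1255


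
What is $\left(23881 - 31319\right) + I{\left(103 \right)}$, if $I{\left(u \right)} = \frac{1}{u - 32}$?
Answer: $- \frac{528097}{71} \approx -7438.0$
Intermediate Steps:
$I{\left(u \right)} = \frac{1}{-32 + u}$
$\left(23881 - 31319\right) + I{\left(103 \right)} = \left(23881 - 31319\right) + \frac{1}{-32 + 103} = -7438 + \frac{1}{71} = - \frac{528097}{71}$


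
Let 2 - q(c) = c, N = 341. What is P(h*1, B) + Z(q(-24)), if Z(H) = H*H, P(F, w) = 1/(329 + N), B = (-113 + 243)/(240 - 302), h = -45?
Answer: 452921/670 ≈ 676.00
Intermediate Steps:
B = -65/31 (B = 130/(-62) = 130*(-1/62) = -65/31 ≈ -2.0968)
P(F, w) = 1/670 (P(F, w) = 1/(329 + 341) = 1/670)
q(c) = 2 - c
Z(H) = H**2
P(h*1, B) + Z(q(-24)) = 1/670 + (2 - 1*(-24))**2 = 1/670 + (2 + 24)**2 = 1/670 + 26**2 = 1/670 + 676 = 452921/670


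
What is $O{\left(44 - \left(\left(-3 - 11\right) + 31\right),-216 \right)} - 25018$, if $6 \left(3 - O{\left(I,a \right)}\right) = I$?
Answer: $- \frac{50039}{2} \approx -25020.0$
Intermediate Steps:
$O{\left(I,a \right)} = 3 - \frac{I}{6}$
$O{\left(44 - \left(\left(-3 - 11\right) + 31\right),-216 \right)} - 25018 = \left(3 - \frac{44 - \left(\left(-3 - 11\right) + 31\right)}{6}\right) - 25018 = \left(3 - \frac{44 - \left(-14 + 31\right)}{6}\right) - 25018 = \left(3 - \frac{44 - 17}{6}\right) - 25018 = \left(3 - \frac{9}{2}\right) - 25018 = - \frac{3}{2} - 25018 = - \frac{50039}{2}$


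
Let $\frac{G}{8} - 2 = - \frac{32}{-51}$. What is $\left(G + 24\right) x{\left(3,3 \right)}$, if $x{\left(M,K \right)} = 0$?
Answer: $0$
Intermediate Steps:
$G = \frac{1072}{51}$ ($G = 16 + 8 \left(- \frac{32}{-51}\right) = 16 + 8 \left(\left(-32\right) \left(- \frac{1}{51}\right)\right) = 16 + 8 \cdot \frac{32}{51} = 16 + \frac{256}{51} = \frac{1072}{51} \approx 21.02$)
$\left(G + 24\right) x{\left(3,3 \right)} = \left(\frac{1072}{51} + 24\right) 0 = \frac{2296}{51} \cdot 0 = 0$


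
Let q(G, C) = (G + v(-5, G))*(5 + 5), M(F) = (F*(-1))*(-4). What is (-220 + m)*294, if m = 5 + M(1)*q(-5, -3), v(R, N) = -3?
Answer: -157290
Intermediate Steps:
M(F) = 4*F (M(F) = -F*(-4) = 4*F)
q(G, C) = -30 + 10*G (q(G, C) = (G - 3)*(5 + 5) = (-3 + G)*10 = -30 + 10*G)
m = -315 (m = 5 + (4*1)*(-30 + 10*(-5)) = 5 + 4*(-30 - 50) = 5 + 4*(-80) = 5 - 320 = -315)
(-220 + m)*294 = (-220 - 315)*294 = -535*294 = -157290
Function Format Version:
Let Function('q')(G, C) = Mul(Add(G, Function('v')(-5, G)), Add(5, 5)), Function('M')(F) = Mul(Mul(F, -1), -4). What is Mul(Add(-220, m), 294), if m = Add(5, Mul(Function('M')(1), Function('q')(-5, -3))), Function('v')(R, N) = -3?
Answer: -157290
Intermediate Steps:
Function('M')(F) = Mul(4, F) (Function('M')(F) = Mul(Mul(-1, F), -4) = Mul(4, F))
Function('q')(G, C) = Add(-30, Mul(10, G)) (Function('q')(G, C) = Mul(Add(G, -3), Add(5, 5)) = Mul(Add(-3, G), 10) = Add(-30, Mul(10, G)))
m = -315 (m = Add(5, Mul(Mul(4, 1), Add(-30, Mul(10, -5)))) = Add(5, Mul(4, Add(-30, -50))) = Add(5, Mul(4, -80)) = Add(5, -320) = -315)
Mul(Add(-220, m), 294) = Mul(Add(-220, -315), 294) = Mul(-535, 294) = -157290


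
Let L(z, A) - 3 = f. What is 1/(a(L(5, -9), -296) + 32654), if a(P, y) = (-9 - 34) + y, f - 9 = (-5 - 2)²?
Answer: 1/32315 ≈ 3.0945e-5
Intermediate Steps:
f = 58 (f = 9 + (-5 - 2)² = 9 + (-7)² = 9 + 49 = 58)
L(z, A) = 61 (L(z, A) = 3 + 58 = 61)
a(P, y) = -43 + y
1/(a(L(5, -9), -296) + 32654) = 1/((-43 - 296) + 32654) = 1/(-339 + 32654) = 1/32315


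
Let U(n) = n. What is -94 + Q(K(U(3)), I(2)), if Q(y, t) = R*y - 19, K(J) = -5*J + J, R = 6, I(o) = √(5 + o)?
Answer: -185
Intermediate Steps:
K(J) = -4*J
Q(y, t) = -19 + 6*y (Q(y, t) = 6*y - 19 = -19 + 6*y)
-94 + Q(K(U(3)), I(2)) = -94 + (-19 + 6*(-4*3)) = -94 + (-19 + 6*(-12)) = -94 + (-19 - 72) = -94 - 91 = -185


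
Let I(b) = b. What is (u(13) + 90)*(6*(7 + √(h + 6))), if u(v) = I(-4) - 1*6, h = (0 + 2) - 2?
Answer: 3360 + 480*√6 ≈ 4535.8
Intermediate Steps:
h = 0 (h = 2 - 2 = 0)
u(v) = -10 (u(v) = -4 - 1*6 = -4 - 6 = -10)
(u(13) + 90)*(6*(7 + √(h + 6))) = (-10 + 90)*(6*(7 + √(0 + 6))) = 80*(6*(7 + √6)) = 80*(42 + 6*√6) = 3360 + 480*√6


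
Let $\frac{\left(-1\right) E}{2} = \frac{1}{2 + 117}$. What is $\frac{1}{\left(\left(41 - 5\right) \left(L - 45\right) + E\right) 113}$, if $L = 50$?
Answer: $\frac{119}{2420234} \approx 4.9169 \cdot 10^{-5}$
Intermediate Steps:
$E = - \frac{2}{119}$ ($E = - \frac{2}{2 + 117} = - \frac{2}{119} \approx -0.016807$)
$\frac{1}{\left(\left(41 - 5\right) \left(L - 45\right) + E\right) 113} = \frac{1}{\left(\left(41 - 5\right) \left(50 - 45\right) - \frac{2}{119}\right) 113} = \frac{1}{\left(36 \cdot 5 - \frac{2}{119}\right) 113} = \frac{1}{\left(180 - \frac{2}{119}\right) 113} = \frac{1}{\frac{21418}{119} \cdot 113} = \frac{1}{\frac{2420234}{119}} = \frac{119}{2420234}$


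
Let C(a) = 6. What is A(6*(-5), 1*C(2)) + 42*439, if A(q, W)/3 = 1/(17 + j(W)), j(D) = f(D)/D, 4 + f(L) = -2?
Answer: 295011/16 ≈ 18438.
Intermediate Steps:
f(L) = -6 (f(L) = -4 - 2 = -6)
j(D) = -6/D
A(q, W) = 3/(17 - 6/W)
A(6*(-5), 1*C(2)) + 42*439 = 3*(1*6)/(-6 + 17*(1*6)) + 42*439 = 3*6/(-6 + 17*6) + 18438 = 3*6/(-6 + 102) + 18438 = 3*6/96 + 18438 = 3*6*(1/96) + 18438 = 3/16 + 18438 = 295011/16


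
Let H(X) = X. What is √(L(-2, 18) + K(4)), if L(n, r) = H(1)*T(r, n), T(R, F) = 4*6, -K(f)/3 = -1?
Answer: 3*√3 ≈ 5.1962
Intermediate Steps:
K(f) = 3 (K(f) = -3*(-1) = 3)
T(R, F) = 24
L(n, r) = 24 (L(n, r) = 1*24 = 24)
√(L(-2, 18) + K(4)) = √(24 + 3) = √27 = 3*√3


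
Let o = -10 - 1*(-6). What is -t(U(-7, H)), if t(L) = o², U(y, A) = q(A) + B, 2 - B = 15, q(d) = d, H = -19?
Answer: -16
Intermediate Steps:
B = -13 (B = 2 - 1*15 = 2 - 15 = -13)
o = -4 (o = -10 + 6 = -4)
U(y, A) = -13 + A (U(y, A) = A - 13 = -13 + A)
t(L) = 16 (t(L) = (-4)² = 16)
-t(U(-7, H)) = -1*16 = -16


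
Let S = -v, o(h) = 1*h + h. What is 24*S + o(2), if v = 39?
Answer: -932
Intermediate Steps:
o(h) = 2*h (o(h) = h + h = 2*h)
S = -39 (S = -1*39 = -39)
24*S + o(2) = 24*(-39) + 2*2 = -936 + 4 = -932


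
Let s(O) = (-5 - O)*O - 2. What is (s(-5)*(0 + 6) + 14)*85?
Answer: 170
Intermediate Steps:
s(O) = -2 + O*(-5 - O) (s(O) = O*(-5 - O) - 2 = -2 + O*(-5 - O))
(s(-5)*(0 + 6) + 14)*85 = ((-2 - 1*(-5)**2 - 5*(-5))*(0 + 6) + 14)*85 = ((-2 - 1*25 + 25)*6 + 14)*85 = ((-2 - 25 + 25)*6 + 14)*85 = (-2*6 + 14)*85 = (-12 + 14)*85 = 2*85 = 170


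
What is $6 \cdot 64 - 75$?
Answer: $309$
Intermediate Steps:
$6 \cdot 64 - 75 = 384 - 75 = 309$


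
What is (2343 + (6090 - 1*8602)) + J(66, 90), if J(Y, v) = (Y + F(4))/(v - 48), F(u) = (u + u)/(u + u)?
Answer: -7031/42 ≈ -167.40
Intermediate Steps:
F(u) = 1 (F(u) = (2*u)/((2*u)) = (2*u)*(1/(2*u)) = 1)
J(Y, v) = (1 + Y)/(-48 + v) (J(Y, v) = (Y + 1)/(v - 48) = (1 + Y)/(-48 + v))
(2343 + (6090 - 1*8602)) + J(66, 90) = (2343 + (6090 - 1*8602)) + (1 + 66)/(-48 + 90) = (2343 + (6090 - 8602)) + 67/42 = (2343 - 2512) + (1/42)*67 = -169 + 67/42 = -7031/42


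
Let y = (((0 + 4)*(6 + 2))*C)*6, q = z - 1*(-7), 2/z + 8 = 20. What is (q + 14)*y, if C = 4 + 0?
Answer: 16256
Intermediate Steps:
z = 1/6 (z = 2/(-8 + 20) = 2/12 = 2*(1/12) = 1/6 ≈ 0.16667)
C = 4
q = 43/6 (q = 1/6 - 1*(-7) = 1/6 + 7 = 43/6 ≈ 7.1667)
y = 768 (y = (((0 + 4)*(6 + 2))*4)*6 = ((4*8)*4)*6 = (32*4)*6 = 128*6 = 768)
(q + 14)*y = (43/6 + 14)*768 = (127/6)*768 = 16256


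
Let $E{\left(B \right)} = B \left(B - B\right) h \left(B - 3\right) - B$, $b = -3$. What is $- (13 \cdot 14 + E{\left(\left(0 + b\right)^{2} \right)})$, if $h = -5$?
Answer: $-173$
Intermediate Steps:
$E{\left(B \right)} = - B$ ($E{\left(B \right)} = B \left(B - B\right) \left(- 5 \left(B - 3\right)\right) - B = B 0 \left(- 5 \left(-3 + B\right)\right) - B = 0 \left(15 - 5 B\right) - B = 0 - B = - B$)
$- (13 \cdot 14 + E{\left(\left(0 + b\right)^{2} \right)}) = - (13 \cdot 14 - \left(0 - 3\right)^{2}) = - (182 - \left(-3\right)^{2}) = - (182 - 9) = \left(-1\right) 173 = -173$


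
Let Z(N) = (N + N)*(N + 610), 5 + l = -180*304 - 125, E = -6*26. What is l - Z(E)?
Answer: 86798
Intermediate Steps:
E = -156
l = -54850 (l = -5 + (-180*304 - 125) = -5 + (-54720 - 125) = -5 - 54845 = -54850)
Z(N) = 2*N*(610 + N) (Z(N) = (2*N)*(610 + N) = 2*N*(610 + N))
l - Z(E) = -54850 - 2*(-156)*(610 - 156) = -54850 - 2*(-156)*454 = -54850 - 1*(-141648) = -54850 + 141648 = 86798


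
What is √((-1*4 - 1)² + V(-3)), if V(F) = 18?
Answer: √43 ≈ 6.5574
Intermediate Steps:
√((-1*4 - 1)² + V(-3)) = √((-1*4 - 1)² + 18) = √((-4 - 1)² + 18) = √((-5)² + 18) = √(25 + 18) = √43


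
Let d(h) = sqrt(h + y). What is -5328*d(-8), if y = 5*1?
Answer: -5328*I*sqrt(3) ≈ -9228.4*I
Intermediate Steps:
y = 5
d(h) = sqrt(5 + h) (d(h) = sqrt(h + 5) = sqrt(5 + h))
-5328*d(-8) = -5328*sqrt(5 - 8) = -5328*I*sqrt(3)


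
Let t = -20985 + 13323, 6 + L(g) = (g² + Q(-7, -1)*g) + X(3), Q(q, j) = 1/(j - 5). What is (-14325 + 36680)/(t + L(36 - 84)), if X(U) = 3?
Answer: -22355/5353 ≈ -4.1762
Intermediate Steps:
Q(q, j) = 1/(-5 + j)
L(g) = -3 + g² - g/6 (L(g) = -6 + ((g² + g/(-5 - 1)) + 3) = -6 + ((g² + g/(-6)) + 3) = -6 + ((g² - g/6) + 3) = -6 + (3 + g² - g/6) = -3 + g² - g/6)
t = -7662
(-14325 + 36680)/(t + L(36 - 84)) = (-14325 + 36680)/(-7662 + (-3 + (36 - 84)² - (36 - 84)/6)) = 22355/(-7662 + (-3 + (-48)² - ⅙*(-48))) = 22355/(-7662 + (-3 + 2304 + 8)) = 22355/(-7662 + 2309) = 22355/(-5353) = 22355*(-1/5353) = -22355/5353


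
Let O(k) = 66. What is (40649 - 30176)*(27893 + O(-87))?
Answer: 292814607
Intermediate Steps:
(40649 - 30176)*(27893 + O(-87)) = (40649 - 30176)*(27893 + 66) = 10473*27959 = 292814607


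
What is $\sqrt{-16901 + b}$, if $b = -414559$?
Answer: $6 i \sqrt{11985} \approx 656.86 i$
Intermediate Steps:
$\sqrt{-16901 + b} = \sqrt{-16901 - 414559} = \sqrt{-431460} = 6 i \sqrt{11985}$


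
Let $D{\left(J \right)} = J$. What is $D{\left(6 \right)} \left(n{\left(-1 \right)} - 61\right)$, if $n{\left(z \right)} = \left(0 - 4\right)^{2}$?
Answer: $-270$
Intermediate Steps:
$n{\left(z \right)} = 16$ ($n{\left(z \right)} = \left(-4\right)^{2} = 16$)
$D{\left(6 \right)} \left(n{\left(-1 \right)} - 61\right) = 6 \left(16 - 61\right) = 6 \left(-45\right) = -270$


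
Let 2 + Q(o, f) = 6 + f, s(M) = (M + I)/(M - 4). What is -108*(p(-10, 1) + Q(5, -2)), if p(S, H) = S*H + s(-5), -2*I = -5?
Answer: 834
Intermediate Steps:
I = 5/2 (I = -½*(-5) = 5/2 ≈ 2.5000)
s(M) = (5/2 + M)/(-4 + M) (s(M) = (M + 5/2)/(M - 4) = (5/2 + M)/(-4 + M))
Q(o, f) = 4 + f (Q(o, f) = -2 + (6 + f) = 4 + f)
p(S, H) = 5/18 + H*S (p(S, H) = S*H + (5/2 - 5)/(-4 - 5) = H*S - 5/2/(-9) = H*S - ⅑*(-5/2) = H*S + 5/18 = 5/18 + H*S)
-108*(p(-10, 1) + Q(5, -2)) = -108*((5/18 + 1*(-10)) + (4 - 2)) = -108*((5/18 - 10) + 2) = -108*(-175/18 + 2) = -108*(-139/18) = 834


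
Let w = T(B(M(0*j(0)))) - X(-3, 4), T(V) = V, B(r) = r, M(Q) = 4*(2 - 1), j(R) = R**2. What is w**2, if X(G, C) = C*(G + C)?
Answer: 0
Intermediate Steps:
X(G, C) = C*(C + G)
M(Q) = 4 (M(Q) = 4*1 = 4)
w = 0 (w = 4 - 4*(4 - 3) = 4 - 4 = 0)
w**2 = 0**2 = 0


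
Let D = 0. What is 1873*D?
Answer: 0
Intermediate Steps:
1873*D = 1873*0 = 0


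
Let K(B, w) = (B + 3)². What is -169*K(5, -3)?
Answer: -10816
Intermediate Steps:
K(B, w) = (3 + B)²
-169*K(5, -3) = -169*(3 + 5)² = -169*8² = -169*64 = -10816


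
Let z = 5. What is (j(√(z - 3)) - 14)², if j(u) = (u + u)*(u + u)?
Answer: 36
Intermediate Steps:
j(u) = 4*u² (j(u) = (2*u)*(2*u) = 4*u²)
(j(√(z - 3)) - 14)² = (4*(√(5 - 3))² - 14)² = (4*(√2)² - 14)² = (4*2 - 14)² = (8 - 14)² = (-6)² = 36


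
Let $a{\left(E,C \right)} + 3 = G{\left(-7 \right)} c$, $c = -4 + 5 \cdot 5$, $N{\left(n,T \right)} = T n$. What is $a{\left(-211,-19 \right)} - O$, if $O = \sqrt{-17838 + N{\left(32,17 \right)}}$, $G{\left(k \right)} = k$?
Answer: $-150 - i \sqrt{17294} \approx -150.0 - 131.51 i$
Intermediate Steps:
$c = 21$ ($c = -4 + 25 = 21$)
$a{\left(E,C \right)} = -150$ ($a{\left(E,C \right)} = -3 - 147 = -150$)
$O = i \sqrt{17294}$ ($O = \sqrt{-17838 + 17 \cdot 32} = \sqrt{-17838 + 544} = \sqrt{-17294} = i \sqrt{17294} \approx 131.51 i$)
$a{\left(-211,-19 \right)} - O = -150 - i \sqrt{17294}$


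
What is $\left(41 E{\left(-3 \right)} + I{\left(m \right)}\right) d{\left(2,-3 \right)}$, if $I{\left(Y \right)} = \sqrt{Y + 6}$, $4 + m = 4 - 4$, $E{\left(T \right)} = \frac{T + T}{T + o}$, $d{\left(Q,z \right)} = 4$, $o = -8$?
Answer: $\frac{984}{11} + 4 \sqrt{2} \approx 95.111$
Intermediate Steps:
$E{\left(T \right)} = \frac{2 T}{-8 + T}$ ($E{\left(T \right)} = \frac{T + T}{T - 8} = \frac{2 T}{-8 + T}$)
$m = -4$ ($m = -4 + \left(4 - 4\right) = -4 + 0 = -4$)
$I{\left(Y \right)} = \sqrt{6 + Y}$
$\left(41 E{\left(-3 \right)} + I{\left(m \right)}\right) d{\left(2,-3 \right)} = \left(41 \cdot 2 \left(-3\right) \frac{1}{-8 - 3} + \sqrt{6 - 4}\right) 4 = \left(41 \cdot 2 \left(-3\right) \frac{1}{-11} + \sqrt{2}\right) 4 = \left(41 \cdot 2 \left(-3\right) \left(- \frac{1}{11}\right) + \sqrt{2}\right) 4 = \left(41 \cdot \frac{6}{11} + \sqrt{2}\right) 4 = \left(\frac{246}{11} + \sqrt{2}\right) 4 = \frac{984}{11} + 4 \sqrt{2}$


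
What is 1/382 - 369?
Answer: -140957/382 ≈ -369.00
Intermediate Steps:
1/382 - 369 = -140957/382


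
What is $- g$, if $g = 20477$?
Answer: $-20477$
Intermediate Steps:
$- g = \left(-1\right) 20477 = -20477$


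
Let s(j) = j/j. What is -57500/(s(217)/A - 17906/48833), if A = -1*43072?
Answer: 24188352224000/154259213 ≈ 1.5680e+5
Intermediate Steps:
A = -43072
s(j) = 1
-57500/(s(217)/A - 17906/48833) = -57500/(1/(-43072) - 17906/48833) = -57500/(1*(-1/43072) - 17906*1/48833) = -57500/(-1/43072 - 17906/48833) = -57500/(-771296065/2103334976) = -57500*(-2103334976/771296065) = 24188352224000/154259213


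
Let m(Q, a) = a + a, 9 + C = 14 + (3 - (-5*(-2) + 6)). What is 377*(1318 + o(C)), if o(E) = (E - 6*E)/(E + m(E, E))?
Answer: 1488773/3 ≈ 4.9626e+5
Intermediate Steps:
C = -8 (C = -9 + (14 + (3 - (-5*(-2) + 6))) = -9 + (14 + (3 - (10 + 6))) = -9 + (14 + (3 - 1*16)) = -9 + (14 + (3 - 16)) = -9 + (14 - 13) = -9 + 1 = -8)
m(Q, a) = 2*a
o(E) = -5/3 (o(E) = (E - 6*E)/(E + 2*E) = (-5*E)/((3*E)) = (-5*E)*(1/(3*E)) = -5/3)
377*(1318 + o(C)) = 377*(1318 - 5/3) = 377*(3949/3) = 1488773/3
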